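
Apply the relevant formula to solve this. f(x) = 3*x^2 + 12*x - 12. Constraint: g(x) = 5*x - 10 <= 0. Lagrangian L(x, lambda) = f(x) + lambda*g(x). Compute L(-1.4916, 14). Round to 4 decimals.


Step 1: Evaluate f(x).
f(-1.4916) = 3*(-1.4916)^2 + 12*(-1.4916) - 12 = -23.2246
Step 2: Evaluate g(x).
g(-1.4916) = 5*-1.4916 - 10 = -17.458
Step 3: Compute Lagrangian.
L = -23.2246 + 14*-17.458 = -267.6366


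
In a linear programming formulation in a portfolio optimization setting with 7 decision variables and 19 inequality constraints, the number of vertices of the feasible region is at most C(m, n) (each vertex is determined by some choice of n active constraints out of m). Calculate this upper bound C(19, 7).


Each vertex corresponds to some choice of n active constraints out of m, so the number of vertices is at most C(m, n) = m! / (n!(m-n)!).
m = 19, n = 7
Numerator: 19 * 18 * 17 * 16 * 15 * 14 * 13
Denominator: 7! = 5040
C(19, 7) = 50388


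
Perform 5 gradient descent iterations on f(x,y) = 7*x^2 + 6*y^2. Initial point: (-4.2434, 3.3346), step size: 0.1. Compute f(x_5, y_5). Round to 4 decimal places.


Gradient descent on f(x,y) = 7*x^2 + 6*y^2.
Starting point: (-4.2434, 3.3346), alpha = 0.1
Step 1: grad_x = 2*7*-4.2434 = -59.4076, grad_y = 2*6*3.3346 = 40.0152
  x_1 = -4.2434 - 0.1*-59.4076 = 1.6974
  y_1 = 3.3346 - 0.1*40.0152 = -0.6669
Step 2: grad_x = 2*7*1.6974 = 23.763, grad_y = 2*6*-0.6669 = -8.003
  x_2 = 1.6974 - 0.1*23.763 = -0.6789
  y_2 = -0.6669 - 0.1*-8.003 = 0.1334
Step 3: grad_x = 2*7*-0.6789 = -9.5052, grad_y = 2*6*0.1334 = 1.6006
  x_3 = -0.6789 - 0.1*-9.5052 = 0.2716
  y_3 = 0.1334 - 0.1*1.6006 = -0.0267
Step 4: grad_x = 2*7*0.2716 = 3.8021, grad_y = 2*6*-0.0267 = -0.3201
  x_4 = 0.2716 - 0.1*3.8021 = -0.1086
  y_4 = -0.0267 - 0.1*-0.3201 = 0.0053
Step 5: grad_x = 2*7*-0.1086 = -1.5208, grad_y = 2*6*0.0053 = 0.064
  x_5 = -0.1086 - 0.1*-1.5208 = 0.0435
  y_5 = 0.0053 - 0.1*0.064 = -0.0011
f(0.0435, -0.0011) = 7*0.0435^2 + 6*(-0.0011)^2 = 0.0132


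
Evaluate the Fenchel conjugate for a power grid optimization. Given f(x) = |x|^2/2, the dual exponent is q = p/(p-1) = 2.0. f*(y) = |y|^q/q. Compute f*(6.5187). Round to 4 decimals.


The conjugate exponent q satisfies 1/p + 1/q = 1.
p = 2, so q = 2/(2 - 1) = 2.0
|y|^q = 6.5187^2.0 = 42.4934
f*(6.5187) = 42.4934 / 2.0 = 21.2467


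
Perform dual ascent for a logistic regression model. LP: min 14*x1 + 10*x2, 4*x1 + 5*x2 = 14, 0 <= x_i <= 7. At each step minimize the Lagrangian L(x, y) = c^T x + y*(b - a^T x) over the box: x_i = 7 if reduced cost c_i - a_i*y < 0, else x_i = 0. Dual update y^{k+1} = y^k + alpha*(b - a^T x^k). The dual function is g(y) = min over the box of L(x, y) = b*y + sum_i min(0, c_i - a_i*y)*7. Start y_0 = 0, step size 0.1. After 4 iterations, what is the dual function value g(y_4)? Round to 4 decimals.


Dual ascent for LP: min 14*x1 + 10*x2, 4*x1 + 5*x2 = 14, 0 <= x_i <= 7
Step 1: y^k = 0.0, reduced costs: (14.0, 10.0)
  x^k = (0.0, 0.0), subgradient = b - a^T x = 14.0
  y^{k+1} = 0.0 + 0.1*14.0 = 1.4
Step 2: y^k = 1.4, reduced costs: (8.4, 3.0)
  x^k = (0.0, 0.0), subgradient = b - a^T x = 14.0
  y^{k+1} = 1.4 + 0.1*14.0 = 2.8
Step 3: y^k = 2.8, reduced costs: (2.8, -4.0)
  x^k = (0.0, 7.0), subgradient = b - a^T x = -21.0
  y^{k+1} = 2.8 + 0.1*-21.0 = 0.7
Step 4: y^k = 0.7, reduced costs: (11.2, 6.5)
  x^k = (0.0, 0.0), subgradient = b - a^T x = 14.0
  y^{k+1} = 0.7 + 0.1*14.0 = 2.1
Dual objective at y_4 = 2.1: reduced costs (5.6, -0.5), box minimizer x = (0.0, 7.0)
g(y_4) = b*y + (c1 - a1*y)*x1 + (c2 - a2*y)*x2 = 14*2.1 + 5.6*0.0 + (-0.5)*7.0 = 29.4 + 0.0 - 3.5 = 25.9


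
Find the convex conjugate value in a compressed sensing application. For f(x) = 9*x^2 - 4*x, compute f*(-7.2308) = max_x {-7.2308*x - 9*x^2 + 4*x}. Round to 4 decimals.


f*(y) = sup_x {y*x - a*x^2 - b*x} = sup_x {(y-b)*x - a*x^2}
FOC: (y - b) - 2a*x = 0 => x* = (y - b)/(2a)
x* = (-7.2308 + 4)/(2*9) = -0.1795
f*(-7.2308) = (y-b)^2/(4a) = (-7.2308 + 4)^2/(4*9)
= 10.4381/36 = 0.2899


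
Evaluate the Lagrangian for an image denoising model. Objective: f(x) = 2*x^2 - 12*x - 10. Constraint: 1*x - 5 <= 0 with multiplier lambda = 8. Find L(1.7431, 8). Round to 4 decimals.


Step 1: Evaluate f(x).
f(1.7431) = 2*1.7431^2 - 12*1.7431 - 10 = -24.8404
Step 2: Evaluate g(x).
g(1.7431) = 1*1.7431 - 5 = -3.2569
Step 3: Compute Lagrangian.
L = -24.8404 + 8*-3.2569 = -50.8956


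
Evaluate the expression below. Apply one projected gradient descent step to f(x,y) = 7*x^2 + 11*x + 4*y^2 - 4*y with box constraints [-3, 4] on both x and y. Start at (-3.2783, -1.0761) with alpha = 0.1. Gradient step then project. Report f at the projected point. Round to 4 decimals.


Step 1: Compute gradient at (-3.2783, -1.0761).
grad_x = 2*7*-3.2783 + 11 = -34.8962
grad_y = 2*4*-1.0761 - 4 = -12.6088
Step 2: Gradient step.
x_raw = -3.2783 - 0.1*-34.8962 = 0.2113
y_raw = -1.0761 - 0.1*-12.6088 = 0.1848
Step 3: Project onto [-3, 4].
x_proj = clip(0.2113) = 0.2113
y_proj = clip(0.1848) = 0.1848
Step 4: Evaluate f.
f(0.2113, 0.1848) = 2.0346


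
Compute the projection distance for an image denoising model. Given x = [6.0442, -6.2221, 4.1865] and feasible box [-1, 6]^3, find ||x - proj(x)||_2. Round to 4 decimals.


Project each component onto [-1, 6].
clip(6.0442) = 6.0, clip(-6.2221) = -1.0, clip(4.1865) = 4.1865
Projection = [6.0, -1.0, 4.1865]
Squared diffs: [0.002, 27.2703, 0.0]
Distance = sqrt(27.2723) = 5.2223


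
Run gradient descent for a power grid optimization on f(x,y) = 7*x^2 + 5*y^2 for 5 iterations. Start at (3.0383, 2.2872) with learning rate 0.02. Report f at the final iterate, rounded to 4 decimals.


Gradient descent on f(x,y) = 7*x^2 + 5*y^2.
Starting point: (3.0383, 2.2872), alpha = 0.02
Step 1: grad_x = 2*7*3.0383 = 42.5362, grad_y = 2*5*2.2872 = 22.872
  x_1 = 3.0383 - 0.02*42.5362 = 2.1876
  y_1 = 2.2872 - 0.02*22.872 = 1.8298
Step 2: grad_x = 2*7*2.1876 = 30.6261, grad_y = 2*5*1.8298 = 18.2976
  x_2 = 2.1876 - 0.02*30.6261 = 1.5751
  y_2 = 1.8298 - 0.02*18.2976 = 1.4638
Step 3: grad_x = 2*7*1.5751 = 22.0508, grad_y = 2*5*1.4638 = 14.6381
  x_3 = 1.5751 - 0.02*22.0508 = 1.134
  y_3 = 1.4638 - 0.02*14.6381 = 1.171
Step 4: grad_x = 2*7*1.134 = 15.8766, grad_y = 2*5*1.171 = 11.7105
  x_4 = 1.134 - 0.02*15.8766 = 0.8165
  y_4 = 1.171 - 0.02*11.7105 = 0.9368
Step 5: grad_x = 2*7*0.8165 = 11.4311, grad_y = 2*5*0.9368 = 9.3684
  x_5 = 0.8165 - 0.02*11.4311 = 0.5879
  y_5 = 0.9368 - 0.02*9.3684 = 0.7495
f(0.5879, 0.7495) = 7*0.5879^2 + 5*0.7495^2 = 5.2278


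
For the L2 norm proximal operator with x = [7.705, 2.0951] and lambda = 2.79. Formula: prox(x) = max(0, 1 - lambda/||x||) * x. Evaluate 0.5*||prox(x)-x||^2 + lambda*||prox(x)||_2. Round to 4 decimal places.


Step 1: Compute ||x||.
||x|| = 7.9848
Step 2: Compute scaling factor.
scale = max(0, 1 - 2.79/7.9848) = 0.6506
Step 3: prox(x) = [5.0128, 1.363]
||prox(x)|| = 5.1948
Step 4: Proximal objective.
0.5*||prox-x||^2 = 3.8921
lambda*||prox|| = 14.4935
Total = 18.3854


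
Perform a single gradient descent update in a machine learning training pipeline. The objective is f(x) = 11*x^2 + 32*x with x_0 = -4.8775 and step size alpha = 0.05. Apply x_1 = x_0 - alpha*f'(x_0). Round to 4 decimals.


We compute the gradient at x_0 and apply the update.
f'(x) = 22*x + 32
f'(-4.8775) = 22*-4.8775 + 32 = -75.305
x_1 = -4.8775 - 0.05*-75.305 = -1.1123


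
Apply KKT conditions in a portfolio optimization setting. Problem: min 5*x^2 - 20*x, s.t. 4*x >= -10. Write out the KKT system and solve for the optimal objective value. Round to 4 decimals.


Step 1: Try lambda = 0 (constraint inactive).
Stationarity: 2*5*x - 20 = 0
x* = 20/(2*5) = 2.0
Check constraint: 4*2.0 = 8.0 >= -10 -- satisfied.
Step 2: Compute optimal value.
f(x*) = 5*2.0^2 - 20*2.0 = -20.0


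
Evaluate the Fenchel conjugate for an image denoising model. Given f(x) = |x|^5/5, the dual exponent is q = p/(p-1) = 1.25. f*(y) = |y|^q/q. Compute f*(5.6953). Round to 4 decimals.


The conjugate exponent q satisfies 1/p + 1/q = 1.
p = 5, so q = 5/(5 - 1) = 1.25
|y|^q = 5.6953^1.25 = 8.7982
f*(5.6953) = 8.7982 / 1.25 = 7.0386


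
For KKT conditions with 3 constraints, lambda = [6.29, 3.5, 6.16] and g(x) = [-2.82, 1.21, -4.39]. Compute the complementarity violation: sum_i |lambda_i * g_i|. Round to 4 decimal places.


KKT complementary slackness check:
lambda_1 * g_1 = 6.29 * -2.82 = -17.7378
lambda_2 * g_2 = 3.5 * 1.21 = 4.235
lambda_3 * g_3 = 6.16 * -4.39 = -27.0424
Total violation = 17.7378 + 4.235 + 27.0424 = 49.0152


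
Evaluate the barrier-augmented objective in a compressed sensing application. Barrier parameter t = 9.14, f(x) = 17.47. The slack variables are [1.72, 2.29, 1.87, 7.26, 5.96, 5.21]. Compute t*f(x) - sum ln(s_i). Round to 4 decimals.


Step 1: Compute log-barrier.
ln values: [0.5423, 0.8286, 0.6259, 1.9824, 1.7851, 1.6506]
phi = -(0.5423 + 0.8286 + 0.6259 + 1.9824 + 1.7851 + 1.6506) = -7.4148
Step 2: Compute augmented objective.
t*f(x) = 9.14*17.47 = 159.6758
Total = 159.6758 - 7.4148 = 152.261


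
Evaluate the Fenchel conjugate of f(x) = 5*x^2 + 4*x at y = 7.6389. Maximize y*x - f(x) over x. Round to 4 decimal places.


f*(y) = sup_x {y*x - a*x^2 - b*x} = sup_x {(y-b)*x - a*x^2}
FOC: (y - b) - 2a*x = 0 => x* = (y - b)/(2a)
x* = (7.6389 - 4)/(2*5) = 0.3639
f*(7.6389) = (y-b)^2/(4a) = (7.6389 - 4)^2/(4*5)
= 13.2416/20 = 0.6621


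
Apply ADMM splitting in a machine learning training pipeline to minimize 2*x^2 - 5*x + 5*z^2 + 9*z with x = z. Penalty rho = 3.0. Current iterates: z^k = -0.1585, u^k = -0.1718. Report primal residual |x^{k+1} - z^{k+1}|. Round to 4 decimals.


ADMM iteration with rho = 3.0, z^k = -0.1585, u^k = -0.1718
Step 1: x-update.
Minimize 2*x^2 - 5*x + (3.0/2)*(x + 0.1585 - 0.1718)^2
FOC: (2*2 + 3.0)*x = 5 + 3.0*(-0.1585 + 0.1718)
x^{k+1} = 0.72
Step 2: z-update.
Minimize 5*z^2 + 9*z + (3.0/2)*(0.72 - z - 0.1718)^2
FOC: (2*5 + 3.0)*z = -9 + 3.0*(0.72 - 0.1718)
z^{k+1} = -0.5658
Step 3: u-update.
u^{k+1} = -0.1718 + 0.72 + 0.5658 = 1.114
Step 4: Primal residual = |0.72 + 0.5658| = 1.2858


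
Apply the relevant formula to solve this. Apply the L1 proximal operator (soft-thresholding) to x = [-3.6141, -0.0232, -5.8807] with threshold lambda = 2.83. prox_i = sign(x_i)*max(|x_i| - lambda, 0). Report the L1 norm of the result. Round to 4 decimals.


Soft-thresholding with lambda = 2.83:
prox(-3.6141) = sign(-3.6141)*max(|-3.6141| - 2.83, 0) = -0.7841
prox(-0.0232) = sign(-0.0232)*max(|-0.0232| - 2.83, 0) = 0.0
prox(-5.8807) = sign(-5.8807)*max(|-5.8807| - 2.83, 0) = -3.0507
prox(x) = [-0.7841, 0.0, -3.0507]
||prox(x)||_1 = 0.7841 + 0.0 + 3.0507 = 3.8348


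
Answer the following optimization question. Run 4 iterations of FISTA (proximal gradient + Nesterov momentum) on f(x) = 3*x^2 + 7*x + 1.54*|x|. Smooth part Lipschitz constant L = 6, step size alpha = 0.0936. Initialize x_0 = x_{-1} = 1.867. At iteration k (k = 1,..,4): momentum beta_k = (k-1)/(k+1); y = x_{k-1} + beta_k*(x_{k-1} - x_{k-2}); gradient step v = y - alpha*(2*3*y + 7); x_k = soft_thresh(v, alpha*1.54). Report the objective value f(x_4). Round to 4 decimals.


FISTA on f(x) = 3*x^2 + 7*x + 1.54*|x|
L = 6, alpha = 0.0936
Iteration 1: beta = 0.0, y = 1.867 + 0.0*(1.867 - 1.867) = 1.867
  grad(y) = 18.202, v = y - alpha*grad = 0.1633
  prox(v) = soft_thresh(0.1633, 0.1441) = 0.0191
Iteration 2: beta = 0.3333, y = 0.0191 + 0.3333*(0.0191 - 1.867) = -0.5968
  grad(y) = 3.4192, v = y - alpha*grad = -0.9168
  prox(v) = soft_thresh(-0.9168, 0.1441) = -0.7727
Iteration 3: beta = 0.5, y = -0.7727 + 0.5*(-0.7727 - 0.0191) = -1.1686
  grad(y) = -0.0117, v = y - alpha*grad = -1.1675
  prox(v) = soft_thresh(-1.1675, 0.1441) = -1.0234
Iteration 4: beta = 0.6, y = -1.0234 + 0.6*(-1.0234 + 0.7727) = -1.1738
  grad(y) = -0.0427, v = y - alpha*grad = -1.1698
  prox(v) = soft_thresh(-1.1698, 0.1441) = -1.0256
f(x_4) = 3*(-1.0256)^2 + 7*(-1.0256) + 1.54*|-1.0256| = -2.4442


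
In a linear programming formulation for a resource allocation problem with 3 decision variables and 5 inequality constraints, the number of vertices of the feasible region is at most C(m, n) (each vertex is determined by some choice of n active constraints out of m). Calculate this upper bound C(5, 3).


Each vertex corresponds to some choice of n active constraints out of m, so the number of vertices is at most C(m, n) = m! / (n!(m-n)!).
m = 5, n = 3
Numerator: 5 * 4 * 3
Denominator: 3! = 6
C(5, 3) = 10


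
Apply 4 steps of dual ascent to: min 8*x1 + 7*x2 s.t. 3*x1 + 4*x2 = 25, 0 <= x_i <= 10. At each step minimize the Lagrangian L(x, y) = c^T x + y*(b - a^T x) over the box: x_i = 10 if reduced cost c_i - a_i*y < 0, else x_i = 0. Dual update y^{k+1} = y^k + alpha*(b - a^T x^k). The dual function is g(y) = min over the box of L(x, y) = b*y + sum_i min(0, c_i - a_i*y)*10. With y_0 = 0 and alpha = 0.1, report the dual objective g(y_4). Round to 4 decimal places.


Dual ascent for LP: min 8*x1 + 7*x2, 3*x1 + 4*x2 = 25, 0 <= x_i <= 10
Step 1: y^k = 0.0, reduced costs: (8.0, 7.0)
  x^k = (0.0, 0.0), subgradient = b - a^T x = 25.0
  y^{k+1} = 0.0 + 0.1*25.0 = 2.5
Step 2: y^k = 2.5, reduced costs: (0.5, -3.0)
  x^k = (0.0, 10.0), subgradient = b - a^T x = -15.0
  y^{k+1} = 2.5 + 0.1*-15.0 = 1.0
Step 3: y^k = 1.0, reduced costs: (5.0, 3.0)
  x^k = (0.0, 0.0), subgradient = b - a^T x = 25.0
  y^{k+1} = 1.0 + 0.1*25.0 = 3.5
Step 4: y^k = 3.5, reduced costs: (-2.5, -7.0)
  x^k = (10.0, 10.0), subgradient = b - a^T x = -45.0
  y^{k+1} = 3.5 + 0.1*-45.0 = -1.0
Dual objective at y_4 = -1.0: reduced costs (11.0, 11.0), box minimizer x = (0.0, 0.0)
g(y_4) = b*y + (c1 - a1*y)*x1 + (c2 - a2*y)*x2 = 25*(-1.0) + 11.0*0.0 + 11.0*0.0 = -25.0 + 0.0 + 0.0 = -25.0


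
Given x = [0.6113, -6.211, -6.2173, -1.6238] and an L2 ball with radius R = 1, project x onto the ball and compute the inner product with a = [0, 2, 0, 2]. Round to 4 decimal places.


Step 1: Compute ||x|| (intermediates to 6 decimals).
||x|| = sqrt(0.6113^2 + (-6.211)^2 + (-6.2173)^2 + (-1.6238)^2) = 8.957776
Step 2: Project.
Since ||x|| > R, scale = R/||x|| = 1/8.957776 = 0.111635, proj(x) = scale * x
proj(x) = [0.068242, -0.693365, -0.694068, -0.181273]
Step 3: Dot product.
a^T * proj(x) = 0*0.068242 + 2*(-0.693365) + 0*(-0.694068) + 2*(-0.181273) = -1.7493


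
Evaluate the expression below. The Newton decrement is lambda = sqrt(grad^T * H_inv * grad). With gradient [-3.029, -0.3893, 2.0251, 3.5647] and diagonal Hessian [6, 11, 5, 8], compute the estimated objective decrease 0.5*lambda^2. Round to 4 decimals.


Step 1: H is diagonal, so H^(-1) * g = [-0.5048, -0.0354, 0.405, 0.4456].
Step 2: g^T H^(-1) g = sum_i g_i^2 / H_ii
  = (-3.029)^2/6 + (-0.3893)^2/11 + (2.0251)^2/5 + (3.5647)^2/8
  = 1.5291 + 0.0138 + 0.8202 + 1.5884 = 3.9515
Step 3: Objective decrease = 0.5 * g^T H^(-1) g = 1.9758


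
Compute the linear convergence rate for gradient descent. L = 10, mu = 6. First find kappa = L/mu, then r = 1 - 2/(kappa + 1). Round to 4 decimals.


Step 1: Compute the condition number.
kappa = L/mu = 10/6 = 1.6667
Step 2: Compute the convergence rate.
r = 1 - 2/(kappa + 1) = 1 - 2*mu/(L + mu) = (L - mu)/(L + mu) = 4/16 = 0.25


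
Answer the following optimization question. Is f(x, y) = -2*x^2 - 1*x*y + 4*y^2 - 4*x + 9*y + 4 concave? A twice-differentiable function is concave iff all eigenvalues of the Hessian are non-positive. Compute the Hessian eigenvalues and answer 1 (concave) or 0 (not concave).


The Hessian of f(x,y) = -2*x^2 - 1*x*y + 4*y^2 - 4*x + 9*y + 4 is:
H = [[-4, -1], [-1, 8]]
Trace = -4 + 8 = 4
Determinant = -4*8 - (-1)^2 = -33
Discriminant = (4)^2 - 4*-33 = 148.0
Eigenvalues: lambda_1 = -4.0828, lambda_2 = 8.0828
The function is not concave.

0


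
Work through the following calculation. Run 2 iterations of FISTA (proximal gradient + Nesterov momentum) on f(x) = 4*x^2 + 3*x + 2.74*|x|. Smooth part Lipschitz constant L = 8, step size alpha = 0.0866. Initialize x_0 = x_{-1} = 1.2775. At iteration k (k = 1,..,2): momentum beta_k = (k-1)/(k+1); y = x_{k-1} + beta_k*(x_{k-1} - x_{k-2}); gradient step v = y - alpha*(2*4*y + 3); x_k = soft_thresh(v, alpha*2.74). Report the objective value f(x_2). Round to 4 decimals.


FISTA on f(x) = 4*x^2 + 3*x + 2.74*|x|
L = 8, alpha = 0.0866
Iteration 1: beta = 0.0, y = 1.2775 + 0.0*(1.2775 - 1.2775) = 1.2775
  grad(y) = 13.22, v = y - alpha*grad = 0.1326
  prox(v) = soft_thresh(0.1326, 0.2373) = 0.0
Iteration 2: beta = 0.3333, y = 0.0 + 0.3333*(0.0 - 1.2775) = -0.4258
  grad(y) = -0.4067, v = y - alpha*grad = -0.3906
  prox(v) = soft_thresh(-0.3906, 0.2373) = -0.1533
f(x_2) = 4*(-0.1533)^2 + 3*(-0.1533) + 2.74*|-0.1533| = 0.0542


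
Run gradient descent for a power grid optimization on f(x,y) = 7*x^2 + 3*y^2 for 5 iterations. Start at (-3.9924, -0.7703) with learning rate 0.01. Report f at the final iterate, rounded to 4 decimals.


Gradient descent on f(x,y) = 7*x^2 + 3*y^2.
Starting point: (-3.9924, -0.7703), alpha = 0.01
Step 1: grad_x = 2*7*-3.9924 = -55.8936, grad_y = 2*3*-0.7703 = -4.6218
  x_1 = -3.9924 - 0.01*-55.8936 = -3.4335
  y_1 = -0.7703 - 0.01*-4.6218 = -0.7241
Step 2: grad_x = 2*7*-3.4335 = -48.0685, grad_y = 2*3*-0.7241 = -4.3445
  x_2 = -3.4335 - 0.01*-48.0685 = -2.9528
  y_2 = -0.7241 - 0.01*-4.3445 = -0.6806
Step 3: grad_x = 2*7*-2.9528 = -41.3389, grad_y = 2*3*-0.6806 = -4.0838
  x_3 = -2.9528 - 0.01*-41.3389 = -2.5394
  y_3 = -0.6806 - 0.01*-4.0838 = -0.6398
Step 4: grad_x = 2*7*-2.5394 = -35.5515, grad_y = 2*3*-0.6398 = -3.8388
  x_4 = -2.5394 - 0.01*-35.5515 = -2.1839
  y_4 = -0.6398 - 0.01*-3.8388 = -0.6014
Step 5: grad_x = 2*7*-2.1839 = -30.5743, grad_y = 2*3*-0.6014 = -3.6085
  x_5 = -2.1839 - 0.01*-30.5743 = -1.8781
  y_5 = -0.6014 - 0.01*-3.6085 = -0.5653
f(-1.8781, -0.5653) = 7*(-1.8781)^2 + 3*(-0.5653)^2 = 25.6505


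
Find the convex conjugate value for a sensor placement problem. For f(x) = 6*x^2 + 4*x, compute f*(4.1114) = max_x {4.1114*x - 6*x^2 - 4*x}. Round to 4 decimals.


f*(y) = sup_x {y*x - a*x^2 - b*x} = sup_x {(y-b)*x - a*x^2}
FOC: (y - b) - 2a*x = 0 => x* = (y - b)/(2a)
x* = (4.1114 - 4)/(2*6) = 0.0093
f*(4.1114) = (y-b)^2/(4a) = (4.1114 - 4)^2/(4*6)
= 0.0124/24 = 0.0005


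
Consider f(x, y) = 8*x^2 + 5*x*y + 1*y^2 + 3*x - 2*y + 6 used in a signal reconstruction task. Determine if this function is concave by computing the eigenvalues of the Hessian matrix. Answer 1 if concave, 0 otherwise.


The Hessian of f(x,y) = 8*x^2 + 5*x*y + 1*y^2 + 3*x - 2*y + 6 is:
H = [[16, 5], [5, 2]]
Trace = 16 + 2 = 18
Determinant = 16*2 - (5)^2 = 7
Discriminant = (18)^2 - 4*7 = 296.0
Eigenvalues: lambda_1 = 0.3977, lambda_2 = 17.6023
The function is not concave.

0


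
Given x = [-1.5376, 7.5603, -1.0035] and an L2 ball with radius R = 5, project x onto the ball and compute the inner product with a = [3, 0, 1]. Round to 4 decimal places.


Step 1: Compute ||x|| (intermediates to 6 decimals).
||x|| = sqrt((-1.5376)^2 + 7.5603^2 + (-1.0035)^2) = 7.780062
Step 2: Project.
Since ||x|| > R, scale = R/||x|| = 5/7.780062 = 0.642668, proj(x) = scale * x
proj(x) = [-0.988166, 4.858763, -0.644917]
Step 3: Dot product.
a^T * proj(x) = 3*(-0.988166) + 0*4.858763 + 1*(-0.644917) = -3.6094


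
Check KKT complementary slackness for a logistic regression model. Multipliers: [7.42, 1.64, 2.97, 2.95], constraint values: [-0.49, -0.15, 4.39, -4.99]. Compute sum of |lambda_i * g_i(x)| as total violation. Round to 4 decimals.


KKT complementary slackness check:
lambda_1 * g_1 = 7.42 * -0.49 = -3.6358
lambda_2 * g_2 = 1.64 * -0.15 = -0.246
lambda_3 * g_3 = 2.97 * 4.39 = 13.0383
lambda_4 * g_4 = 2.95 * -4.99 = -14.7205
Total violation = 3.6358 + 0.246 + 13.0383 + 14.7205 = 31.6406


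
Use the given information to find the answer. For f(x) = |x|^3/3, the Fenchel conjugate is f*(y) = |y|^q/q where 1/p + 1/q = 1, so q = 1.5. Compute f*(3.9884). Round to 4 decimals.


The conjugate exponent q satisfies 1/p + 1/q = 1.
p = 3, so q = 3/(3 - 1) = 1.5
|y|^q = 3.9884^1.5 = 7.9652
f*(3.9884) = 7.9652 / 1.5 = 5.3102


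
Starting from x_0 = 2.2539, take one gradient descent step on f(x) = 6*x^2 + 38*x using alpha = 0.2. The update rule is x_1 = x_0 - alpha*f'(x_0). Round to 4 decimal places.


We compute the gradient at x_0 and apply the update.
f'(x) = 12*x + 38
f'(2.2539) = 12*2.2539 + 38 = 65.0468
x_1 = 2.2539 - 0.2*65.0468 = -10.7555


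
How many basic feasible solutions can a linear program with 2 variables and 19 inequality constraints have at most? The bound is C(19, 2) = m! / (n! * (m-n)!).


Each vertex corresponds to some choice of n active constraints out of m, so the number of vertices is at most C(m, n) = m! / (n!(m-n)!).
m = 19, n = 2
Numerator: 19 * 18
Denominator: 2! = 2
C(19, 2) = 171


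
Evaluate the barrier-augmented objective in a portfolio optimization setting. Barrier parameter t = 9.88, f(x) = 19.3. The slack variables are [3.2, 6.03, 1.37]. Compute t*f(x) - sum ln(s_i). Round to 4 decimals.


Step 1: Compute log-barrier.
ln values: [1.1632, 1.7967, 0.3148]
phi = -(1.1632 + 1.7967 + 0.3148) = -3.2747
Step 2: Compute augmented objective.
t*f(x) = 9.88*19.3 = 190.684
Total = 190.684 - 3.2747 = 187.4093


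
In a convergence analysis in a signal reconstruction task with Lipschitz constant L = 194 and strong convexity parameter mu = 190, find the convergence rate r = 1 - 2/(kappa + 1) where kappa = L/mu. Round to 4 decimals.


Step 1: Compute the condition number.
kappa = L/mu = 194/190 = 1.0211
Step 2: Compute the convergence rate.
r = 1 - 2/(kappa + 1) = 1 - 2*mu/(L + mu) = (L - mu)/(L + mu) = 4/384 = 0.0104


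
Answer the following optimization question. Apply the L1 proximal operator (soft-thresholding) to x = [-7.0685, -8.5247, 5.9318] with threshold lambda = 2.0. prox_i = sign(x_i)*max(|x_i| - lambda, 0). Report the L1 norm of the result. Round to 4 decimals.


Soft-thresholding with lambda = 2.0:
prox(-7.0685) = sign(-7.0685)*max(|-7.0685| - 2.0, 0) = -5.0685
prox(-8.5247) = sign(-8.5247)*max(|-8.5247| - 2.0, 0) = -6.5247
prox(5.9318) = sign(5.9318)*max(|5.9318| - 2.0, 0) = 3.9318
prox(x) = [-5.0685, -6.5247, 3.9318]
||prox(x)||_1 = 5.0685 + 6.5247 + 3.9318 = 15.525


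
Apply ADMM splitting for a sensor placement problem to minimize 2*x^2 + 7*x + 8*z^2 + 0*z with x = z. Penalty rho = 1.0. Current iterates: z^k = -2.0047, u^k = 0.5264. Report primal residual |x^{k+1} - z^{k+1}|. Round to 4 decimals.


ADMM iteration with rho = 1.0, z^k = -2.0047, u^k = 0.5264
Step 1: x-update.
Minimize 2*x^2 + 7*x + (1.0/2)*(x + 2.0047 + 0.5264)^2
FOC: (2*2 + 1.0)*x = -7 + 1.0*(-2.0047 - 0.5264)
x^{k+1} = -1.9062
Step 2: z-update.
Minimize 8*z^2 + 0*z + (1.0/2)*(-1.9062 - z + 0.5264)^2
FOC: (2*8 + 1.0)*z = 0 + 1.0*(-1.9062 + 0.5264)
z^{k+1} = -0.0812
Step 3: u-update.
u^{k+1} = 0.5264 - 1.9062 + 0.0812 = -1.2987
Step 4: Primal residual = |-1.9062 + 0.0812| = 1.8251


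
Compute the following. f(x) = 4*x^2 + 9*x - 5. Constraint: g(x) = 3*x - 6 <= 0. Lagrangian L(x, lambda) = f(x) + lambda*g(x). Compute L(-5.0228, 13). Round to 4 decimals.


Step 1: Evaluate f(x).
f(-5.0228) = 4*(-5.0228)^2 + 9*(-5.0228) - 5 = 50.7089
Step 2: Evaluate g(x).
g(-5.0228) = 3*-5.0228 - 6 = -21.0684
Step 3: Compute Lagrangian.
L = 50.7089 + 13*-21.0684 = -223.1803


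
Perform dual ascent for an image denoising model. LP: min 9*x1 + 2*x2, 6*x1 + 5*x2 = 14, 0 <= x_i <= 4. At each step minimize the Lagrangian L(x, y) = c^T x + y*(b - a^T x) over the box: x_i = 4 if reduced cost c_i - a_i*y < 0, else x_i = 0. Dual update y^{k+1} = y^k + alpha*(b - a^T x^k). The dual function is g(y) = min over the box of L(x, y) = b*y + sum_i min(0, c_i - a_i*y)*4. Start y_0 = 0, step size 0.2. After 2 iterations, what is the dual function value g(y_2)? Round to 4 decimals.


Dual ascent for LP: min 9*x1 + 2*x2, 6*x1 + 5*x2 = 14, 0 <= x_i <= 4
Step 1: y^k = 0.0, reduced costs: (9.0, 2.0)
  x^k = (0.0, 0.0), subgradient = b - a^T x = 14.0
  y^{k+1} = 0.0 + 0.2*14.0 = 2.8
Step 2: y^k = 2.8, reduced costs: (-7.8, -12.0)
  x^k = (4.0, 4.0), subgradient = b - a^T x = -30.0
  y^{k+1} = 2.8 + 0.2*-30.0 = -3.2
Dual objective at y_2 = -3.2: reduced costs (28.2, 18.0), box minimizer x = (0.0, 0.0)
g(y_2) = b*y + (c1 - a1*y)*x1 + (c2 - a2*y)*x2 = 14*(-3.2) + 28.2*0.0 + 18.0*0.0 = -44.8 + 0.0 + 0.0 = -44.8


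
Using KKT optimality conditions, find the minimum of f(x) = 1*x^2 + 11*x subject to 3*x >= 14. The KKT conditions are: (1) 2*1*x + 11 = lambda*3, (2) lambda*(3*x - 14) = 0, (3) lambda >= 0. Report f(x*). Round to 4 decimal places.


Step 1: Try lambda = 0 (constraint inactive).
x_unc = -11/(2*1) = -5.5
Check: 3*-5.5 = -16.5 < 14 -- violated!
Step 2: Constraint must be active: 3*x = 14
x* = 14/3 = 4.6667 (rounded; the exact value 14/3 is used below)
lambda = (2*1*(14/3) + 11)/3 = 6.7778
Step 3: Compute optimal value.
f(x*) = 1*(14/3)^2 + 11*(14/3) = 73.1111


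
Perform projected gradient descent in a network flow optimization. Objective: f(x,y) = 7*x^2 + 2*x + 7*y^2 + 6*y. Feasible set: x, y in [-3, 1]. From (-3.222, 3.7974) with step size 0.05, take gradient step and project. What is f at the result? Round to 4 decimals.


Step 1: Compute gradient at (-3.222, 3.7974).
grad_x = 2*7*-3.222 + 2 = -43.108
grad_y = 2*7*3.7974 + 6 = 59.1636
Step 2: Gradient step.
x_raw = -3.222 - 0.05*-43.108 = -1.0666
y_raw = 3.7974 - 0.05*59.1636 = 0.8392
Step 3: Project onto [-3, 1].
x_proj = clip(-1.0666) = -1.0666
y_proj = clip(0.8392) = 0.8392
Step 4: Evaluate f.
f(-1.0666, 0.8392) = 15.7956


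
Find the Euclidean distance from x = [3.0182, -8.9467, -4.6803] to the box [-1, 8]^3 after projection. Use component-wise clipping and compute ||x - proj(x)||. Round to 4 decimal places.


Project each component onto [-1, 8].
clip(3.0182) = 3.0182, clip(-8.9467) = -1.0, clip(-4.6803) = -1.0
Projection = [3.0182, -1.0, -1.0]
Squared diffs: [0.0, 63.15, 13.5446]
Distance = sqrt(76.6946) = 8.7575


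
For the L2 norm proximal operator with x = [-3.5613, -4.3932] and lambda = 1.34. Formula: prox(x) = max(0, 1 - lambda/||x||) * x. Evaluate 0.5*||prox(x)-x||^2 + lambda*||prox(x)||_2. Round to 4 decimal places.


Step 1: Compute ||x||.
||x|| = 5.6554
Step 2: Compute scaling factor.
scale = max(0, 1 - 1.34/5.6554) = 0.7631
Step 3: prox(x) = [-2.7175, -3.3523]
||prox(x)|| = 4.3154
Step 4: Proximal objective.
0.5*||prox-x||^2 = 0.8978
lambda*||prox|| = 5.7826
Total = 6.6804


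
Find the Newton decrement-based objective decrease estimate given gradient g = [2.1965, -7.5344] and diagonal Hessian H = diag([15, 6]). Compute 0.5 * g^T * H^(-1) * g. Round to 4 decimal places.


Step 1: H is diagonal, so H^(-1) * g = [0.1464, -1.2557].
Step 2: g^T H^(-1) g = sum_i g_i^2 / H_ii
  = (2.1965)^2/15 + (-7.5344)^2/6
  = 0.3216 + 9.4612 = 9.7828
Step 3: Objective decrease = 0.5 * g^T H^(-1) g = 4.8914


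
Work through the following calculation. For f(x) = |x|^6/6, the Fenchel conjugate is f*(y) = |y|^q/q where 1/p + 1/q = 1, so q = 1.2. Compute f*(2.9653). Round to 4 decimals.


The conjugate exponent q satisfies 1/p + 1/q = 1.
p = 6, so q = 6/(6 - 1) = 1.2
|y|^q = 2.9653^1.2 = 3.6854
f*(2.9653) = 3.6854 / 1.2 = 3.0712


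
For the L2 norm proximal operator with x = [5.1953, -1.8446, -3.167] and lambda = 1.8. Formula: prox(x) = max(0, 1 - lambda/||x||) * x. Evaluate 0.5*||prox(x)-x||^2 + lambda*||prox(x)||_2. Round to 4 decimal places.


Step 1: Compute ||x||.
||x|| = 6.358
Step 2: Compute scaling factor.
scale = max(0, 1 - 1.8/6.358) = 0.7169
Step 3: prox(x) = [3.7245, -1.3224, -2.2704]
||prox(x)|| = 4.558
Step 4: Proximal objective.
0.5*||prox-x||^2 = 1.62
lambda*||prox|| = 8.2044
Total = 9.8243


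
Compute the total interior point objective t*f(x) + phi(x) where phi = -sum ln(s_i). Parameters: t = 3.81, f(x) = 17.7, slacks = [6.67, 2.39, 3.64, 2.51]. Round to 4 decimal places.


Step 1: Compute log-barrier.
ln values: [1.8976, 0.8713, 1.292, 0.9203]
phi = -(1.8976 + 0.8713 + 1.292 + 0.9203) = -4.9812
Step 2: Compute augmented objective.
t*f(x) = 3.81*17.7 = 67.437
Total = 67.437 - 4.9812 = 62.4558


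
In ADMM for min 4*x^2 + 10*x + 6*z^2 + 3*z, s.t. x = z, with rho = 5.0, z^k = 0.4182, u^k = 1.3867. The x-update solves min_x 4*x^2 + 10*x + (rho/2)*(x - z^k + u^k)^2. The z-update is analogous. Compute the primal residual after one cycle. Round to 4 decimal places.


ADMM iteration with rho = 5.0, z^k = 0.4182, u^k = 1.3867
Step 1: x-update.
Minimize 4*x^2 + 10*x + (5.0/2)*(x - 0.4182 + 1.3867)^2
FOC: (2*4 + 5.0)*x = -10 + 5.0*(0.4182 - 1.3867)
x^{k+1} = -1.1417
Step 2: z-update.
Minimize 6*z^2 + 3*z + (5.0/2)*(-1.1417 - z + 1.3867)^2
FOC: (2*6 + 5.0)*z = -3 + 5.0*(-1.1417 + 1.3867)
z^{k+1} = -0.1044
Step 3: u-update.
u^{k+1} = 1.3867 - 1.1417 + 0.1044 = 0.3494
Step 4: Primal residual = |-1.1417 + 0.1044| = 1.0373


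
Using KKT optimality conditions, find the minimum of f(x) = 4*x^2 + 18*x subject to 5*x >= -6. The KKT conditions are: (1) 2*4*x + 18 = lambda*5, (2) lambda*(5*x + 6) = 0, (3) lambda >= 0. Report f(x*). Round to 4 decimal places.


Step 1: Try lambda = 0 (constraint inactive).
x_unc = -18/(2*4) = -2.25
Check: 5*-2.25 = -11.25 < -6 -- violated!
Step 2: Constraint must be active: 5*x = -6
x* = -6/5 = -1.2
lambda = (2*4*(-1.2) + 18)/5 = 1.68
Step 3: Compute optimal value.
f(x*) = 4*(-1.2)^2 + 18*(-1.2) = -15.84


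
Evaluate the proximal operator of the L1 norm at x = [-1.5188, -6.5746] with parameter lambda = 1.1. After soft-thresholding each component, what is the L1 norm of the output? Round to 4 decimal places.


Soft-thresholding with lambda = 1.1:
prox(-1.5188) = sign(-1.5188)*max(|-1.5188| - 1.1, 0) = -0.4188
prox(-6.5746) = sign(-6.5746)*max(|-6.5746| - 1.1, 0) = -5.4746
prox(x) = [-0.4188, -5.4746]
||prox(x)||_1 = 0.4188 + 5.4746 = 5.8934


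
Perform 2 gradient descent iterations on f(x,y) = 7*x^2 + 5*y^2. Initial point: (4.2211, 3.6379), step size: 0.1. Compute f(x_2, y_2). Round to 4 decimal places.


Gradient descent on f(x,y) = 7*x^2 + 5*y^2.
Starting point: (4.2211, 3.6379), alpha = 0.1
Step 1: grad_x = 2*7*4.2211 = 59.0954, grad_y = 2*5*3.6379 = 36.379
  x_1 = 4.2211 - 0.1*59.0954 = -1.6884
  y_1 = 3.6379 - 0.1*36.379 = -0.0
Step 2: grad_x = 2*7*-1.6884 = -23.6382, grad_y = 2*5*-0.0 = -0.0
  x_2 = -1.6884 - 0.1*-23.6382 = 0.6754
  y_2 = -0.0 - 0.1*-0.0 = 0.0
f(0.6754, 0.0) = 7*0.6754^2 + 5*0.0^2 = 3.1929


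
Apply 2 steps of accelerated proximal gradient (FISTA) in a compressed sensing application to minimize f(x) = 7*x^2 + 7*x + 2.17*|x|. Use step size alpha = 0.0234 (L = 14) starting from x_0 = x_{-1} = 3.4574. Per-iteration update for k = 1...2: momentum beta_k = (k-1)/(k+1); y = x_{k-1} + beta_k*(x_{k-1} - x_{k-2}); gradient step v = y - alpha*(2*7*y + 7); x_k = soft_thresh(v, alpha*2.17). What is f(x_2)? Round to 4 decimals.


FISTA on f(x) = 7*x^2 + 7*x + 2.17*|x|
L = 14, alpha = 0.0234
Iteration 1: beta = 0.0, y = 3.4574 + 0.0*(3.4574 - 3.4574) = 3.4574
  grad(y) = 55.4036, v = y - alpha*grad = 2.161
  prox(v) = soft_thresh(2.161, 0.0508) = 2.1102
Iteration 2: beta = 0.3333, y = 2.1102 + 0.3333*(2.1102 - 3.4574) = 1.6611
  grad(y) = 30.2555, v = y - alpha*grad = 0.9531
  prox(v) = soft_thresh(0.9531, 0.0508) = 0.9023
f(x_2) = 7*0.9023^2 + 7*0.9023 + 2.17*|0.9023| = 13.9742


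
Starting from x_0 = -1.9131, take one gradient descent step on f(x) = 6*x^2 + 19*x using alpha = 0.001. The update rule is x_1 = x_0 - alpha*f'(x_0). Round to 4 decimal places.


We compute the gradient at x_0 and apply the update.
f'(x) = 12*x + 19
f'(-1.9131) = 12*-1.9131 + 19 = -3.9572
x_1 = -1.9131 - 0.001*-3.9572 = -1.9091


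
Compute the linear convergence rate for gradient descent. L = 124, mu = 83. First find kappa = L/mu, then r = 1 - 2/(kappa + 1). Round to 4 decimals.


Step 1: Compute the condition number.
kappa = L/mu = 124/83 = 1.494
Step 2: Compute the convergence rate.
r = 1 - 2/(kappa + 1) = 1 - 2*mu/(L + mu) = (L - mu)/(L + mu) = 41/207 = 0.1981


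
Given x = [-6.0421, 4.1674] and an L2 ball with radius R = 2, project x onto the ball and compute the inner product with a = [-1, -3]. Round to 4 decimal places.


Step 1: Compute ||x|| (intermediates to 6 decimals).
||x|| = sqrt((-6.0421)^2 + 4.1674^2) = 7.339904
Step 2: Project.
Since ||x|| > R, scale = R/||x|| = 2/7.339904 = 0.272483, proj(x) = scale * x
proj(x) = [-1.64637, 1.135546]
Step 3: Dot product.
a^T * proj(x) = -1*(-1.64637) - 3*1.135546 = -1.7603


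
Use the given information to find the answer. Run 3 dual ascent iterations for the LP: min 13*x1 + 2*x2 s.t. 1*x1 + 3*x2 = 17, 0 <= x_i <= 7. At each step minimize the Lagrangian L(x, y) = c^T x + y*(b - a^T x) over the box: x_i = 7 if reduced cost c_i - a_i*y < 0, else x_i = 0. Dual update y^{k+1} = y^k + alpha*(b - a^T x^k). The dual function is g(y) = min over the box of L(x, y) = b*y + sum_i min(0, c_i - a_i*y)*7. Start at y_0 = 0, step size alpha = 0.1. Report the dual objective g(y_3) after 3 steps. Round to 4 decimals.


Dual ascent for LP: min 13*x1 + 2*x2, 1*x1 + 3*x2 = 17, 0 <= x_i <= 7
Step 1: y^k = 0.0, reduced costs: (13.0, 2.0)
  x^k = (0.0, 0.0), subgradient = b - a^T x = 17.0
  y^{k+1} = 0.0 + 0.1*17.0 = 1.7
Step 2: y^k = 1.7, reduced costs: (11.3, -3.1)
  x^k = (0.0, 7.0), subgradient = b - a^T x = -4.0
  y^{k+1} = 1.7 + 0.1*-4.0 = 1.3
Step 3: y^k = 1.3, reduced costs: (11.7, -1.9)
  x^k = (0.0, 7.0), subgradient = b - a^T x = -4.0
  y^{k+1} = 1.3 + 0.1*-4.0 = 0.9
Dual objective at y_3 = 0.9: reduced costs (12.1, -0.7), box minimizer x = (0.0, 7.0)
g(y_3) = b*y + (c1 - a1*y)*x1 + (c2 - a2*y)*x2 = 17*0.9 + 12.1*0.0 + (-0.7)*7.0 = 15.3 + 0.0 - 4.9 = 10.4


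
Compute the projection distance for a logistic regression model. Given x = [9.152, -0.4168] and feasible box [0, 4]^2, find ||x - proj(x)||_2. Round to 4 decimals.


Project each component onto [0, 4].
clip(9.152) = 4.0, clip(-0.4168) = 0.0
Projection = [4.0, 0.0]
Squared diffs: [26.5431, 0.1737]
Distance = sqrt(26.7168) = 5.1688


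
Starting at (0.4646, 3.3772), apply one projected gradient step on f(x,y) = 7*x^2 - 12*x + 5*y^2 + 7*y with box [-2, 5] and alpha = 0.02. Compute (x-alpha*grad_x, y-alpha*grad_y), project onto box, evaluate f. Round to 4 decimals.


Step 1: Compute gradient at (0.4646, 3.3772).
grad_x = 2*7*0.4646 - 12 = -5.4956
grad_y = 2*5*3.3772 + 7 = 40.772
Step 2: Gradient step.
x_raw = 0.4646 - 0.02*-5.4956 = 0.5745
y_raw = 3.3772 - 0.02*40.772 = 2.5618
Step 3: Project onto [-2, 5].
x_proj = clip(0.5745) = 0.5745
y_proj = clip(2.5618) = 2.5618
Step 4: Evaluate f.
f(0.5745, 2.5618) = 46.1617


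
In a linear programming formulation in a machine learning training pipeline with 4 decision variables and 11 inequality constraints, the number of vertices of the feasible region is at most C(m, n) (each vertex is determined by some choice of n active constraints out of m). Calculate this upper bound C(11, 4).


Each vertex corresponds to some choice of n active constraints out of m, so the number of vertices is at most C(m, n) = m! / (n!(m-n)!).
m = 11, n = 4
Numerator: 11 * 10 * 9 * 8
Denominator: 4! = 24
C(11, 4) = 330


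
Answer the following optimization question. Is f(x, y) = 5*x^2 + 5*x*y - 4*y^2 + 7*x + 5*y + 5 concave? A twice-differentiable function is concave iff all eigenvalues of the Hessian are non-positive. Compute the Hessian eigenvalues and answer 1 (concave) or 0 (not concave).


The Hessian of f(x,y) = 5*x^2 + 5*x*y - 4*y^2 + 7*x + 5*y + 5 is:
H = [[10, 5], [5, -8]]
Trace = 10 - 8 = 2
Determinant = 10*-8 - (5)^2 = -105
Discriminant = (2)^2 - 4*-105 = 424.0
Eigenvalues: lambda_1 = -9.2956, lambda_2 = 11.2956
The function is not concave.

0


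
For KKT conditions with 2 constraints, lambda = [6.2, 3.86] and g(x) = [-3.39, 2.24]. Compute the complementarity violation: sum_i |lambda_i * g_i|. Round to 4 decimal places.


KKT complementary slackness check:
lambda_1 * g_1 = 6.2 * -3.39 = -21.018
lambda_2 * g_2 = 3.86 * 2.24 = 8.6464
Total violation = 21.018 + 8.6464 = 29.6644


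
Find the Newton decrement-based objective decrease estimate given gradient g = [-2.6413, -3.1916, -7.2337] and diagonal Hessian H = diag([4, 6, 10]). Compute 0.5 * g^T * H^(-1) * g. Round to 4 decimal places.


Step 1: H is diagonal, so H^(-1) * g = [-0.6603, -0.5319, -0.7234].
Step 2: g^T H^(-1) g = sum_i g_i^2 / H_ii
  = (-2.6413)^2/4 + (-3.1916)^2/6 + (-7.2337)^2/10
  = 1.7441 + 1.6977 + 5.2326 = 8.6745
Step 3: Objective decrease = 0.5 * g^T H^(-1) g = 4.3372


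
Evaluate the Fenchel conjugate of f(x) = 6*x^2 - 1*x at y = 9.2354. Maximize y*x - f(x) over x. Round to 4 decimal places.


f*(y) = sup_x {y*x - a*x^2 - b*x} = sup_x {(y-b)*x - a*x^2}
FOC: (y - b) - 2a*x = 0 => x* = (y - b)/(2a)
x* = (9.2354 + 1)/(2*6) = 0.853
f*(9.2354) = (y-b)^2/(4a) = (9.2354 + 1)^2/(4*6)
= 104.7634/24 = 4.3651


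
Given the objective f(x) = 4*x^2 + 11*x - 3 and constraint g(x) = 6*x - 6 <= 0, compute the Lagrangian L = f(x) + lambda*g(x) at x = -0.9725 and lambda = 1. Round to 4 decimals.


Step 1: Evaluate f(x).
f(-0.9725) = 4*(-0.9725)^2 + 11*(-0.9725) - 3 = -9.9145
Step 2: Evaluate g(x).
g(-0.9725) = 6*-0.9725 - 6 = -11.835
Step 3: Compute Lagrangian.
L = -9.9145 + 1*-11.835 = -21.7495


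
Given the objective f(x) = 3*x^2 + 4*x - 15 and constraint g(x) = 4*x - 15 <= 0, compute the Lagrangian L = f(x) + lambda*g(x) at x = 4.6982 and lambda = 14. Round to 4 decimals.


Step 1: Evaluate f(x).
f(4.6982) = 3*4.6982^2 + 4*4.6982 - 15 = 70.012
Step 2: Evaluate g(x).
g(4.6982) = 4*4.6982 - 15 = 3.7928
Step 3: Compute Lagrangian.
L = 70.012 + 14*3.7928 = 123.1112


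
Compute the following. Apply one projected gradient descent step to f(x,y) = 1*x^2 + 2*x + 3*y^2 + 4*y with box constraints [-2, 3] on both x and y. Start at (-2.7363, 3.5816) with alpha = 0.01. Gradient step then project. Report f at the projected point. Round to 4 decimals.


Step 1: Compute gradient at (-2.7363, 3.5816).
grad_x = 2*1*-2.7363 + 2 = -3.4726
grad_y = 2*3*3.5816 + 4 = 25.4896
Step 2: Gradient step.
x_raw = -2.7363 - 0.01*-3.4726 = -2.7016
y_raw = 3.5816 - 0.01*25.4896 = 3.3267
Step 3: Project onto [-2, 3].
x_proj = clip(-2.7016) = -2.0
y_proj = clip(3.3267) = 3.0
Step 4: Evaluate f.
f(-2.0, 3.0) = 39.0


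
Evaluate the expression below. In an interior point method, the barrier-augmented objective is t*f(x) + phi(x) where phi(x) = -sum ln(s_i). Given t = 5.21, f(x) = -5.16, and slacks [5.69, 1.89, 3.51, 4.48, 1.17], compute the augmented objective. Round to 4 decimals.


Step 1: Compute log-barrier.
ln values: [1.7387, 0.6366, 1.2556, 1.4996, 0.157]
phi = -(1.7387 + 0.6366 + 1.2556 + 1.4996 + 0.157) = -5.2875
Step 2: Compute augmented objective.
t*f(x) = 5.21*-5.16 = -26.8836
Total = -26.8836 - 5.2875 = -32.1711


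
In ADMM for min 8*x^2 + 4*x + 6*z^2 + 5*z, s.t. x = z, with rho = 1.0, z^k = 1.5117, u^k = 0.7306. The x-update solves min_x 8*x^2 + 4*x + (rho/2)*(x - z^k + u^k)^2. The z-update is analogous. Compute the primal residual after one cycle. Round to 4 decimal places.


ADMM iteration with rho = 1.0, z^k = 1.5117, u^k = 0.7306
Step 1: x-update.
Minimize 8*x^2 + 4*x + (1.0/2)*(x - 1.5117 + 0.7306)^2
FOC: (2*8 + 1.0)*x = -4 + 1.0*(1.5117 - 0.7306)
x^{k+1} = -0.1893
Step 2: z-update.
Minimize 6*z^2 + 5*z + (1.0/2)*(-0.1893 - z + 0.7306)^2
FOC: (2*6 + 1.0)*z = -5 + 1.0*(-0.1893 + 0.7306)
z^{k+1} = -0.343
Step 3: u-update.
u^{k+1} = 0.7306 - 0.1893 + 0.343 = 0.8842
Step 4: Primal residual = |-0.1893 + 0.343| = 0.1536


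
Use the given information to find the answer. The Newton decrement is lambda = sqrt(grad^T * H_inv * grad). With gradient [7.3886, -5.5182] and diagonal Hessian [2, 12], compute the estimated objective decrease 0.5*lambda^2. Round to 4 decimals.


Step 1: H is diagonal, so H^(-1) * g = [3.6943, -0.4599].
Step 2: g^T H^(-1) g = sum_i g_i^2 / H_ii
  = (7.3886)^2/2 + (-5.5182)^2/12
  = 27.2957 + 2.5375 = 29.8332
Step 3: Objective decrease = 0.5 * g^T H^(-1) g = 14.9166


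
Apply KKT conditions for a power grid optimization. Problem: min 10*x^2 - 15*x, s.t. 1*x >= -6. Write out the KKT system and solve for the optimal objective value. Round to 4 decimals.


Step 1: Try lambda = 0 (constraint inactive).
Stationarity: 2*10*x - 15 = 0
x* = 15/(2*10) = 0.75
Check constraint: 1*0.75 = 0.75 >= -6 -- satisfied.
Step 2: Compute optimal value.
f(x*) = 10*0.75^2 - 15*0.75 = -5.625
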